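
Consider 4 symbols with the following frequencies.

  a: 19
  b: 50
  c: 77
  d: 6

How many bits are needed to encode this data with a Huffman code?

Build the Huffman tree bottom-up:
merge d(6) and a(19): 25
merge 25 and b(50): 75
merge 75 and c(77): 152
The encoded length is the sum of every internal node's weight: 25 + 75 + 152 = 252 bits.

252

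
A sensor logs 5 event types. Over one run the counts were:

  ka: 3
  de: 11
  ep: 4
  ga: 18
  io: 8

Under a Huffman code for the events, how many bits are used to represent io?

3

Build the tree from the bottom:
merge ka(3) and ep(4): 7
merge 7 and io(8): 15
merge de(11) and 15: 26
merge ga(18) and 26: 44
io's leaf is at depth 3, giving a 3-bit codeword.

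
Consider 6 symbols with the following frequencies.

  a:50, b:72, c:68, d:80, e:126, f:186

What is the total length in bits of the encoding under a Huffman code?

Greedily combine the two least-frequent nodes:
merge a(50) and c(68): 118
merge b(72) and d(80): 152
merge 118 and e(126): 244
merge 152 and f(186): 338
merge 244 and 338: 582
The encoded length is the sum of every internal node's weight: 118 + 152 + 244 + 338 + 582 = 1434 bits.

1434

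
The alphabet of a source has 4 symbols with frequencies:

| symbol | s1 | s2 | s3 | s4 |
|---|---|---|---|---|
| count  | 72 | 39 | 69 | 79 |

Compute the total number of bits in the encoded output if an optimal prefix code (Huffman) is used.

Build the Huffman tree bottom-up:
merge s2(39) and s3(69): 108
merge s1(72) and s4(79): 151
merge 108 and 151: 259
Each symbol's bit-cost is frequency × depth; summing gives 518 bits (equivalently 108 + 151 + 259).

518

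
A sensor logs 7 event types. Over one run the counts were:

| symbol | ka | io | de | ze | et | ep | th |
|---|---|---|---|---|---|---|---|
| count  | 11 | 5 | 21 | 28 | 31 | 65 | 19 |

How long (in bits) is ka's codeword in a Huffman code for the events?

4

Repeatedly merge the two smallest:
combine io(5), ka(11) → 16
combine 16, th(19) → 35
combine de(21), ze(28) → 49
combine et(31), 35 → 66
combine 49, ep(65) → 114
combine 66, 114 → 180
ka's leaf is at depth 4, giving a 4-bit codeword.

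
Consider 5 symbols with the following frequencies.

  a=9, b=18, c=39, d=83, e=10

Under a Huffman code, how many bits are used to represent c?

Build the tree from the bottom:
a(9) + e(10) → 19
b(18) + 19 → 37
37 + c(39) → 76
76 + d(83) → 159
c's leaf is at depth 2, giving a 2-bit codeword.

2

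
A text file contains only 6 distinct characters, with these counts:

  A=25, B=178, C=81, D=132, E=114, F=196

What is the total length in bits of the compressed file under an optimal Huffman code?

1778

Merge the two smallest weights repeatedly:
A(25) + C(81) → 106
106 + E(114) → 220
D(132) + B(178) → 310
F(196) + 220 → 416
310 + 416 → 726
Each symbol's bit-cost is frequency × depth; summing gives 1778 bits (equivalently 106 + 220 + 310 + 416 + 726).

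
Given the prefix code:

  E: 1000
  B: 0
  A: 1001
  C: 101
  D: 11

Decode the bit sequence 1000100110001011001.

EAECA

Read left to right; each codeword is recognised as soon as it completes (prefix code):
  1000→E | 1001→A | 1000→E | 101→C | 1001→A
Decoded message: EAECA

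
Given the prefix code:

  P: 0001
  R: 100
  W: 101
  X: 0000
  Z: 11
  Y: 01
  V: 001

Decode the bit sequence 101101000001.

WWXY

Read left to right; each codeword is recognised as soon as it completes (prefix code):
  101→W | 101→W | 0000→X | 01→Y
Decoded message: WWXY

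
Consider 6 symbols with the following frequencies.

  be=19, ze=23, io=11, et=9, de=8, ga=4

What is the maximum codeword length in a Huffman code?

3

Merge the two lowest-weight nodes at each step:
ga(4) + de(8) → 12
et(9) + io(11) → 20
12 + be(19) → 31
20 + ze(23) → 43
31 + 43 → 74
The first pair merged (ga, de) ends up deepest, at depth 3.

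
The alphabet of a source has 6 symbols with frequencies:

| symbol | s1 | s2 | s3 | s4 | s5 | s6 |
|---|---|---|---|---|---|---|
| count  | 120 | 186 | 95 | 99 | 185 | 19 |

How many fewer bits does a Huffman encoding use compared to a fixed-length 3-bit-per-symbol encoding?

377

Fixed-length: 3 bits × 704 symbols = 2112 bits.
Huffman merges:
s6(19) + s3(95) → 114
s4(99) + 114 → 213
s1(120) + s5(185) → 305
s2(186) + 213 → 399
305 + 399 → 704
Huffman total = 114 + 213 + 305 + 399 + 704 = 1735 bits.
Saving = 2112 − 1735 = 377 bits.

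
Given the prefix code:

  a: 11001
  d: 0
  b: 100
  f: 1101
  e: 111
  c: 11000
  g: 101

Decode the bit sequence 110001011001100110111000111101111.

Read left to right; each codeword is recognised as soon as it completes (prefix code):
  11000→c | 101→g | 100→b | 11001→a | 101→g | 11000→c | 111→e | 101→g | 111→e
Decoded message: cgbagcege

cgbagcege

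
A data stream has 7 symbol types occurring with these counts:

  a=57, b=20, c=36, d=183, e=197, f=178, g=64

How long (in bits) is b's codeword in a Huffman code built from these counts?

5

Build the tree from the bottom:
combine b(20), c(36) → 56
combine 56, a(57) → 113
combine g(64), 113 → 177
combine 177, f(178) → 355
combine d(183), e(197) → 380
combine 355, 380 → 735
b's leaf is at depth 5, giving a 5-bit codeword.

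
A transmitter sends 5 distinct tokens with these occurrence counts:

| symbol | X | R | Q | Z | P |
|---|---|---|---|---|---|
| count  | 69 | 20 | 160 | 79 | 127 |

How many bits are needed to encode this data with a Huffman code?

999

Build the Huffman tree bottom-up:
R(20) + X(69) → 89
Z(79) + 89 → 168
P(127) + Q(160) → 287
168 + 287 → 455
The encoded length is the sum of every internal node's weight: 89 + 168 + 287 + 455 = 999 bits.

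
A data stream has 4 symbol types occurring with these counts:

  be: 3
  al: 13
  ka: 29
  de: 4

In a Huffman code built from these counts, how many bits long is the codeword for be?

3

Repeatedly merge the two smallest:
combine be(3), de(4) → 7
combine 7, al(13) → 20
combine 20, ka(29) → 49
be sits 3 levels below the root, so its codeword is 3 bits.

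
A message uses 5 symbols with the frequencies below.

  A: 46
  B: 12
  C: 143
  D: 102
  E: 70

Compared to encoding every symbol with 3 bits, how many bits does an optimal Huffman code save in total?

330

Fixed-length: 3 bits × 373 symbols = 1119 bits.
Huffman merges:
merge B(12) and A(46): 58
merge 58 and E(70): 128
merge D(102) and 128: 230
merge C(143) and 230: 373
Huffman total = 58 + 128 + 230 + 373 = 789 bits.
Saving = 1119 − 789 = 330 bits.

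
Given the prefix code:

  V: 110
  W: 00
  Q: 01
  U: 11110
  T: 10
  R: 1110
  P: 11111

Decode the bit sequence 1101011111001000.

VTPWTW

Read left to right; each codeword is recognised as soon as it completes (prefix code):
  110→V | 10→T | 11111→P | 00→W | 10→T | 00→W
Decoded message: VTPWTW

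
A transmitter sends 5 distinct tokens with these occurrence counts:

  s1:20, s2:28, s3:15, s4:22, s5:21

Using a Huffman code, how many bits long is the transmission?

Build the Huffman tree bottom-up:
combine s3(15), s1(20) → 35
combine s5(21), s4(22) → 43
combine s2(28), 35 → 63
combine 43, 63 → 106
Each symbol's bit-cost is frequency × depth; summing gives 247 bits (equivalently 35 + 43 + 63 + 106).

247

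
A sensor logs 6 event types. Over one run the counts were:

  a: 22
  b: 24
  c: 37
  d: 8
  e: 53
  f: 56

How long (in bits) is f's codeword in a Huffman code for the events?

Repeatedly merge the two smallest:
combine d(8), a(22) → 30
combine b(24), 30 → 54
combine c(37), e(53) → 90
combine 54, f(56) → 110
combine 90, 110 → 200
The subtree containing f is merged 2 times, so code length = 2.

2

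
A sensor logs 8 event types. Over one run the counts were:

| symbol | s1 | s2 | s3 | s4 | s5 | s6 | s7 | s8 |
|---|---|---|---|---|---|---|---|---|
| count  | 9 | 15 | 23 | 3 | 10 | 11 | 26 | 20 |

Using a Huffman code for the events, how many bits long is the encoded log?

Greedily combine the two least-frequent nodes:
combine s4(3), s1(9) → 12
combine s5(10), s6(11) → 21
combine 12, s2(15) → 27
combine s8(20), 21 → 41
combine s3(23), s7(26) → 49
combine 27, 41 → 68
combine 49, 68 → 117
Each symbol's bit-cost is frequency × depth; summing gives 335 bits (equivalently 12 + 21 + 27 + 41 + 49 + 68 + 117).

335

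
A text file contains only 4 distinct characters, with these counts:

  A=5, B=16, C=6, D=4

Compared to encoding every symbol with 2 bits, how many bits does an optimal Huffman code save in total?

7

Fixed-length: 2 bits × 31 symbols = 62 bits.
Huffman merges:
combine D(4), A(5) → 9
combine C(6), 9 → 15
combine 15, B(16) → 31
Huffman total = 9 + 15 + 31 = 55 bits.
Saving = 62 − 55 = 7 bits.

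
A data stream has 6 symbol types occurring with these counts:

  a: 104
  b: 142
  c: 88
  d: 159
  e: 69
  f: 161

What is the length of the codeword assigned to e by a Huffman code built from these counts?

Build the tree from the bottom:
merge e(69) and c(88): 157
merge a(104) and b(142): 246
merge 157 and d(159): 316
merge f(161) and 246: 407
merge 316 and 407: 723
e sits 3 levels below the root, so its codeword is 3 bits.

3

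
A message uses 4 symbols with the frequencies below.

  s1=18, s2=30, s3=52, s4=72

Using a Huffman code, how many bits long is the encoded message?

Greedily combine the two least-frequent nodes:
s1(18) + s2(30) → 48
48 + s3(52) → 100
s4(72) + 100 → 172
Each symbol's bit-cost is frequency × depth; summing gives 320 bits (equivalently 48 + 100 + 172).

320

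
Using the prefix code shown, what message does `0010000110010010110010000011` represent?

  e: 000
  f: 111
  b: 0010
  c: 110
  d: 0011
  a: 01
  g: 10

Read left to right; each codeword is recognised as soon as it completes (prefix code):
  0010→b | 000→e | 110→c | 01→a | 0010→b | 110→c | 01→a | 000→e | 0011→d
Decoded message: becabcaed

becabcaed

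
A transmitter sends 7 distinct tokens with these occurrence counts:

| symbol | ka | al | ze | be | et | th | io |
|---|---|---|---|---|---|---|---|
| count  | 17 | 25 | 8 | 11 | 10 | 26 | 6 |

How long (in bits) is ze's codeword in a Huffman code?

4

Build the tree from the bottom:
combine io(6), ze(8) → 14
combine et(10), be(11) → 21
combine 14, ka(17) → 31
combine 21, al(25) → 46
combine th(26), 31 → 57
combine 46, 57 → 103
ze's leaf is at depth 4, giving a 4-bit codeword.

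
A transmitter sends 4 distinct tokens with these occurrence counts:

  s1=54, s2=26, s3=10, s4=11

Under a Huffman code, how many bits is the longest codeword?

Merge the two lowest-weight nodes at each step:
merge s3(10) and s4(11): 21
merge 21 and s2(26): 47
merge 47 and s1(54): 101
Maximum depth reached is 3.

3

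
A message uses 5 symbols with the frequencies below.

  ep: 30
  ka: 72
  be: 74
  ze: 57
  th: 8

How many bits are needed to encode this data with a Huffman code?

Greedily combine the two least-frequent nodes:
th(8) + ep(30) → 38
38 + ze(57) → 95
ka(72) + be(74) → 146
95 + 146 → 241
The encoded length is the sum of every internal node's weight: 38 + 95 + 146 + 241 = 520 bits.

520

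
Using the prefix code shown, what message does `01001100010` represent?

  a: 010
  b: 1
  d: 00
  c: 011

Read left to right; each codeword is recognised as soon as it completes (prefix code):
  010→a | 011→c | 00→d | 010→a
Decoded message: acda

acda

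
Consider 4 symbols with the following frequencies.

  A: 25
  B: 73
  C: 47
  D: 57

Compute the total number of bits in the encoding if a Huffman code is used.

403

Build the Huffman tree bottom-up:
merge A(25) and C(47): 72
merge D(57) and 72: 129
merge B(73) and 129: 202
Total encoded bits = sum of merged weights = 72 + 129 + 202 = 403.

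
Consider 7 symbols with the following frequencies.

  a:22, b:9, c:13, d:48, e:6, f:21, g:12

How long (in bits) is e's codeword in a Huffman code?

4

Build the tree from the bottom:
e(6) + b(9) → 15
g(12) + c(13) → 25
15 + f(21) → 36
a(22) + 25 → 47
36 + 47 → 83
d(48) + 83 → 131
The subtree containing e is merged 4 times, so code length = 4.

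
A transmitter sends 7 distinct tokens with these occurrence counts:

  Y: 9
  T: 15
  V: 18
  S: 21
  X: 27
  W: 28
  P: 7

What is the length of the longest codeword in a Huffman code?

4

Merge the two lowest-weight nodes at each step:
merge P(7) and Y(9): 16
merge T(15) and 16: 31
merge V(18) and S(21): 39
merge X(27) and W(28): 55
merge 31 and 39: 70
merge 55 and 70: 125
The rarest symbols sit at the bottom; the longest codeword is 4 bits.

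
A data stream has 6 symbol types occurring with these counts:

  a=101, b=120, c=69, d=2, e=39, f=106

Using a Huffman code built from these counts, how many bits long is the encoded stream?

Greedily combine the two least-frequent nodes:
d(2) + e(39) → 41
41 + c(69) → 110
a(101) + f(106) → 207
110 + b(120) → 230
207 + 230 → 437
The encoded length is the sum of every internal node's weight: 41 + 110 + 207 + 230 + 437 = 1025 bits.

1025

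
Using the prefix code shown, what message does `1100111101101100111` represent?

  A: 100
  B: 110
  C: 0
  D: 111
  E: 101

Read left to right; each codeword is recognised as soon as it completes (prefix code):
  110→B | 0→C | 111→D | 101→E | 101→E | 100→A | 111→D
Decoded message: BCDEEAD

BCDEEAD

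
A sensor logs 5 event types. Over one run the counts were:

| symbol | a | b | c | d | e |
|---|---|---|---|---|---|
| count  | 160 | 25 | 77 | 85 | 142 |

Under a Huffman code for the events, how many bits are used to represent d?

2

Build the tree from the bottom:
combine b(25), c(77) → 102
combine d(85), 102 → 187
combine e(142), a(160) → 302
combine 187, 302 → 489
The subtree containing d is merged 2 times, so code length = 2.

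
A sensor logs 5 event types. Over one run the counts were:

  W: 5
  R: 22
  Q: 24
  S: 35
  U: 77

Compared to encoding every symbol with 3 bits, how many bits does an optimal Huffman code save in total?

162

Fixed-length: 3 bits × 163 symbols = 489 bits.
Huffman merges:
combine W(5), R(22) → 27
combine Q(24), 27 → 51
combine S(35), 51 → 86
combine U(77), 86 → 163
Huffman total = 27 + 51 + 86 + 163 = 327 bits.
Saving = 489 − 327 = 162 bits.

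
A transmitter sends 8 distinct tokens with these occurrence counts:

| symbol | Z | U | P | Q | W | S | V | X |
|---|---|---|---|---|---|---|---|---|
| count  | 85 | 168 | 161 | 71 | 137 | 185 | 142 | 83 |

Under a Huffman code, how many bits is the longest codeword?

4

Merge the two lowest-weight nodes at each step:
Q(71) + X(83) → 154
Z(85) + W(137) → 222
V(142) + 154 → 296
P(161) + U(168) → 329
S(185) + 222 → 407
296 + 329 → 625
407 + 625 → 1032
Maximum depth reached is 4.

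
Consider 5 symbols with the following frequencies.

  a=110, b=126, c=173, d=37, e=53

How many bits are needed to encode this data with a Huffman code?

1088

Build the Huffman tree bottom-up:
merge d(37) and e(53): 90
merge 90 and a(110): 200
merge b(126) and c(173): 299
merge 200 and 299: 499
Each symbol's bit-cost is frequency × depth; summing gives 1088 bits (equivalently 90 + 200 + 299 + 499).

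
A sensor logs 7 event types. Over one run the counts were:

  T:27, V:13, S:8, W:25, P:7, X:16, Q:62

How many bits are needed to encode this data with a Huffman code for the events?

393

Merge the two smallest weights repeatedly:
P(7) + S(8) → 15
V(13) + 15 → 28
X(16) + W(25) → 41
T(27) + 28 → 55
41 + 55 → 96
Q(62) + 96 → 158
The encoded length is the sum of every internal node's weight: 15 + 28 + 41 + 55 + 96 + 158 = 393 bits.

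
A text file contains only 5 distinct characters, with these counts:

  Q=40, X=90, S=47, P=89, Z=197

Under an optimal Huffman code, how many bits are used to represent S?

4

Build the tree from the bottom:
Q(40) + S(47) → 87
87 + P(89) → 176
X(90) + 176 → 266
Z(197) + 266 → 463
S's leaf is at depth 4, giving a 4-bit codeword.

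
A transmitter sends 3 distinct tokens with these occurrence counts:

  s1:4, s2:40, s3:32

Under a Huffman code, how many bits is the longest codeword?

2

Merge the two lowest-weight nodes at each step:
s1(4) + s3(32) → 36
36 + s2(40) → 76
The first pair merged (s1, s3) ends up deepest, at depth 2.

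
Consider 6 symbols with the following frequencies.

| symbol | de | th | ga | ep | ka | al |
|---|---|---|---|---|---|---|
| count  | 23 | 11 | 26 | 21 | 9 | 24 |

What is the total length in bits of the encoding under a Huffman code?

Build the Huffman tree bottom-up:
merge ka(9) and th(11): 20
merge 20 and ep(21): 41
merge de(23) and al(24): 47
merge ga(26) and 41: 67
merge 47 and 67: 114
Total encoded bits = sum of merged weights = 20 + 41 + 47 + 67 + 114 = 289.

289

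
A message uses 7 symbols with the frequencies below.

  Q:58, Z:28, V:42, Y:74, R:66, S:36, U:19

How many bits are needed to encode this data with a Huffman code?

876

Build the Huffman tree bottom-up:
combine U(19), Z(28) → 47
combine S(36), V(42) → 78
combine 47, Q(58) → 105
combine R(66), Y(74) → 140
combine 78, 105 → 183
combine 140, 183 → 323
Total encoded bits = sum of merged weights = 47 + 78 + 105 + 140 + 183 + 323 = 876.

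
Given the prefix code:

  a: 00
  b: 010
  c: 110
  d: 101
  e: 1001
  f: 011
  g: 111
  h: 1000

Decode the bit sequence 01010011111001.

bege

Read left to right; each codeword is recognised as soon as it completes (prefix code):
  010→b | 1001→e | 111→g | 1001→e
Decoded message: bege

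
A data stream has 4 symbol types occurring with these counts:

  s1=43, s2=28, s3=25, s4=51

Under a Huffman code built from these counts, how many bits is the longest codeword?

Merge the two lowest-weight nodes at each step:
s3(25) + s2(28) → 53
s1(43) + s4(51) → 94
53 + 94 → 147
The rarest symbols sit at the bottom; the longest codeword is 2 bits.

2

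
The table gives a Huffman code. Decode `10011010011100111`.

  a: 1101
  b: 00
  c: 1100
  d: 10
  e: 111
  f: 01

Read left to right; each codeword is recognised as soon as it completes (prefix code):
  10→d | 01→f | 10→d | 10→d | 01→f | 1100→c | 111→e
Decoded message: dfddfce

dfddfce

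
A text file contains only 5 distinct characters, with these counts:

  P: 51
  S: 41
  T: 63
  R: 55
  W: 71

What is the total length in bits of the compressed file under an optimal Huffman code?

Greedily combine the two least-frequent nodes:
merge S(41) and P(51): 92
merge R(55) and T(63): 118
merge W(71) and 92: 163
merge 118 and 163: 281
The encoded length is the sum of every internal node's weight: 92 + 118 + 163 + 281 = 654 bits.

654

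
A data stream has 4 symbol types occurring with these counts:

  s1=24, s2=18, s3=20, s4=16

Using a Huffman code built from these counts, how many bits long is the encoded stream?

156

Greedily combine the two least-frequent nodes:
s4(16) + s2(18) → 34
s3(20) + s1(24) → 44
34 + 44 → 78
The encoded length is the sum of every internal node's weight: 34 + 44 + 78 = 156 bits.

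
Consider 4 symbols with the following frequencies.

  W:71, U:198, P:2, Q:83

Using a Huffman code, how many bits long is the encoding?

583

Merge the two smallest weights repeatedly:
P(2) + W(71) → 73
73 + Q(83) → 156
156 + U(198) → 354
The encoded length is the sum of every internal node's weight: 73 + 156 + 354 = 583 bits.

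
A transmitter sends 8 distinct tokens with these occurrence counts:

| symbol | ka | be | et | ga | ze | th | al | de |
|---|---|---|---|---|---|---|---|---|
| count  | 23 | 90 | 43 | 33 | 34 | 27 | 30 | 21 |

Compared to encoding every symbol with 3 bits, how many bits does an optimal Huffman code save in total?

Fixed-length: 3 bits × 301 symbols = 903 bits.
Huffman merges:
merge de(21) and ka(23): 44
merge th(27) and al(30): 57
merge ga(33) and ze(34): 67
merge et(43) and 44: 87
merge 57 and 67: 124
merge 87 and be(90): 177
merge 124 and 177: 301
Huffman total = 44 + 57 + 67 + 87 + 124 + 177 + 301 = 857 bits.
Saving = 903 − 857 = 46 bits.

46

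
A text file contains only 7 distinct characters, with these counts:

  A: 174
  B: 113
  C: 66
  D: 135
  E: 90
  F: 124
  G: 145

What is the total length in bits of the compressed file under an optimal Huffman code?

2367

Merge the two smallest weights repeatedly:
C(66) + E(90) → 156
B(113) + F(124) → 237
D(135) + G(145) → 280
156 + A(174) → 330
237 + 280 → 517
330 + 517 → 847
Total encoded bits = sum of merged weights = 156 + 237 + 280 + 330 + 517 + 847 = 2367.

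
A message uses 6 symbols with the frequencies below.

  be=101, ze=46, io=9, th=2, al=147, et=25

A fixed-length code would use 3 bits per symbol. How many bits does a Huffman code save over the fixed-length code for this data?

348

Fixed-length: 3 bits × 330 symbols = 990 bits.
Huffman merges:
th(2) + io(9) → 11
11 + et(25) → 36
36 + ze(46) → 82
82 + be(101) → 183
al(147) + 183 → 330
Huffman total = 11 + 36 + 82 + 183 + 330 = 642 bits.
Saving = 990 − 642 = 348 bits.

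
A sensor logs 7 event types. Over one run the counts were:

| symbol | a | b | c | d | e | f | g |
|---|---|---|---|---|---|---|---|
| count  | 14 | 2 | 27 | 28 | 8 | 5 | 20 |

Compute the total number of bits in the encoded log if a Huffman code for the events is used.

Merge the two smallest weights repeatedly:
combine b(2), f(5) → 7
combine 7, e(8) → 15
combine a(14), 15 → 29
combine g(20), c(27) → 47
combine d(28), 29 → 57
combine 47, 57 → 104
Total encoded bits = sum of merged weights = 7 + 15 + 29 + 47 + 57 + 104 = 259.

259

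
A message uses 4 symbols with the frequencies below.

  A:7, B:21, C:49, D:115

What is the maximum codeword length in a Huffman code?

Merge the two lowest-weight nodes at each step:
merge A(7) and B(21): 28
merge 28 and C(49): 77
merge 77 and D(115): 192
Maximum depth reached is 3.

3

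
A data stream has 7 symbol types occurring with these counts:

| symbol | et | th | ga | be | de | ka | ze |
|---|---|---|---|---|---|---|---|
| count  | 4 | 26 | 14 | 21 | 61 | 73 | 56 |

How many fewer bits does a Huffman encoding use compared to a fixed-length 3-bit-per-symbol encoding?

Fixed-length: 3 bits × 255 symbols = 765 bits.
Huffman merges:
et(4) + ga(14) → 18
18 + be(21) → 39
th(26) + 39 → 65
ze(56) + de(61) → 117
65 + ka(73) → 138
117 + 138 → 255
Huffman total = 18 + 39 + 65 + 117 + 138 + 255 = 632 bits.
Saving = 765 − 632 = 133 bits.

133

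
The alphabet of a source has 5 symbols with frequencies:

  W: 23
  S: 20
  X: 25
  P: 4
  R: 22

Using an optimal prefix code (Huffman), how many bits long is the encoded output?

Build the Huffman tree bottom-up:
merge P(4) and S(20): 24
merge R(22) and W(23): 45
merge 24 and X(25): 49
merge 45 and 49: 94
The encoded length is the sum of every internal node's weight: 24 + 45 + 49 + 94 = 212 bits.

212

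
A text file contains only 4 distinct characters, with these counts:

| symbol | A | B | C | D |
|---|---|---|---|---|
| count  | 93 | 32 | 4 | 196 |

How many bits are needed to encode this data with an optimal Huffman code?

Build the Huffman tree bottom-up:
C(4) + B(32) → 36
36 + A(93) → 129
129 + D(196) → 325
Total encoded bits = sum of merged weights = 36 + 129 + 325 = 490.

490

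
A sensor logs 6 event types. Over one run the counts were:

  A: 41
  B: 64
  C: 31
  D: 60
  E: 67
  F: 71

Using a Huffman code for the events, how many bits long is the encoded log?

Merge the two smallest weights repeatedly:
combine C(31), A(41) → 72
combine D(60), B(64) → 124
combine E(67), F(71) → 138
combine 72, 124 → 196
combine 138, 196 → 334
Total encoded bits = sum of merged weights = 72 + 124 + 138 + 196 + 334 = 864.

864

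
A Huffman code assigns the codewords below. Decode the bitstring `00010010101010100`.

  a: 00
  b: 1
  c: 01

acabcccca

Read left to right; each codeword is recognised as soon as it completes (prefix code):
  00→a | 01→c | 00→a | 1→b | 01→c | 01→c | 01→c | 01→c | 00→a
Decoded message: acabcccca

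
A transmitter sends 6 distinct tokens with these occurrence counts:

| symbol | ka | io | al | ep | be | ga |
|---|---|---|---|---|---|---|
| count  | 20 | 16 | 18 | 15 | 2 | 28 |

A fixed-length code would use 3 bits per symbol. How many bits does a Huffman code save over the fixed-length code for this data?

49

Fixed-length: 3 bits × 99 symbols = 297 bits.
Huffman merges:
combine be(2), ep(15) → 17
combine io(16), 17 → 33
combine al(18), ka(20) → 38
combine ga(28), 33 → 61
combine 38, 61 → 99
Huffman total = 17 + 33 + 38 + 61 + 99 = 248 bits.
Saving = 297 − 248 = 49 bits.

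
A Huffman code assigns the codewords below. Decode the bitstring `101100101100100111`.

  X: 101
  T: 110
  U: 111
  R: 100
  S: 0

Read left to right; each codeword is recognised as soon as it completes (prefix code):
  101→X | 100→R | 101→X | 100→R | 100→R | 111→U
Decoded message: XRXRRU

XRXRRU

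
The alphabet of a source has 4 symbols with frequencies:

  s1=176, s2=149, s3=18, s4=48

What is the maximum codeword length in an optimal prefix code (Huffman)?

Merge the two lowest-weight nodes at each step:
combine s3(18), s4(48) → 66
combine 66, s2(149) → 215
combine s1(176), 215 → 391
Maximum depth reached is 3.

3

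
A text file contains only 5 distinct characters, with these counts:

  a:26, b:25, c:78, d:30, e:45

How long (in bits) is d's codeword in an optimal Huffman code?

3

Build the tree from the bottom:
combine b(25), a(26) → 51
combine d(30), e(45) → 75
combine 51, 75 → 126
combine c(78), 126 → 204
d sits 3 levels below the root, so its codeword is 3 bits.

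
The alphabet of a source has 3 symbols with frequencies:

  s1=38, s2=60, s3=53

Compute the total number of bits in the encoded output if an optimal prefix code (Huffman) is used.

Greedily combine the two least-frequent nodes:
s1(38) + s3(53) → 91
s2(60) + 91 → 151
Total encoded bits = sum of merged weights = 91 + 151 = 242.

242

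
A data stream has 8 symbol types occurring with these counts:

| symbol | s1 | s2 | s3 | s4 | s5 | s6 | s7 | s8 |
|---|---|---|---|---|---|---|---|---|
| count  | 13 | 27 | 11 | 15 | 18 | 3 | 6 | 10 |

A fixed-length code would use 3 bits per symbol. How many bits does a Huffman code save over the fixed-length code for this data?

18

Fixed-length: 3 bits × 103 symbols = 309 bits.
Huffman merges:
merge s6(3) and s7(6): 9
merge 9 and s8(10): 19
merge s3(11) and s1(13): 24
merge s4(15) and s5(18): 33
merge 19 and 24: 43
merge s2(27) and 33: 60
merge 43 and 60: 103
Huffman total = 9 + 19 + 24 + 33 + 43 + 60 + 103 = 291 bits.
Saving = 309 − 291 = 18 bits.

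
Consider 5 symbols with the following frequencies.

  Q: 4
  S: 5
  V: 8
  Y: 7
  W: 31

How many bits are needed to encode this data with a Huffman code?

Merge the two smallest weights repeatedly:
Q(4) + S(5) → 9
Y(7) + V(8) → 15
9 + 15 → 24
24 + W(31) → 55
The encoded length is the sum of every internal node's weight: 9 + 15 + 24 + 55 = 103 bits.

103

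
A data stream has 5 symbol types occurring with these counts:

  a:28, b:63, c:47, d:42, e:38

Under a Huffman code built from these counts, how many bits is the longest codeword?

Merge the two lowest-weight nodes at each step:
merge a(28) and e(38): 66
merge d(42) and c(47): 89
merge b(63) and 66: 129
merge 89 and 129: 218
The rarest symbols sit at the bottom; the longest codeword is 3 bits.

3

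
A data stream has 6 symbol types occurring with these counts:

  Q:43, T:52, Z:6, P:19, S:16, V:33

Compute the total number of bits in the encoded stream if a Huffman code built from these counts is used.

Greedily combine the two least-frequent nodes:
combine Z(6), S(16) → 22
combine P(19), 22 → 41
combine V(33), 41 → 74
combine Q(43), T(52) → 95
combine 74, 95 → 169
The encoded length is the sum of every internal node's weight: 22 + 41 + 74 + 95 + 169 = 401 bits.

401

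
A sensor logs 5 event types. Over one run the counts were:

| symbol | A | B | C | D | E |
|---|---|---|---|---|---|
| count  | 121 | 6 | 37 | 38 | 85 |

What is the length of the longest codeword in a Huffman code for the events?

Merge the two lowest-weight nodes at each step:
merge B(6) and C(37): 43
merge D(38) and 43: 81
merge 81 and E(85): 166
merge A(121) and 166: 287
The rarest symbols sit at the bottom; the longest codeword is 4 bits.

4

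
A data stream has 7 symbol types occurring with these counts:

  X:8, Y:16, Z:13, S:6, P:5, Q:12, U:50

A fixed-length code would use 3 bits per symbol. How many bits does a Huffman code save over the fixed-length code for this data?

70

Fixed-length: 3 bits × 110 symbols = 330 bits.
Huffman merges:
combine P(5), S(6) → 11
combine X(8), 11 → 19
combine Q(12), Z(13) → 25
combine Y(16), 19 → 35
combine 25, 35 → 60
combine U(50), 60 → 110
Huffman total = 11 + 19 + 25 + 35 + 60 + 110 = 260 bits.
Saving = 330 − 260 = 70 bits.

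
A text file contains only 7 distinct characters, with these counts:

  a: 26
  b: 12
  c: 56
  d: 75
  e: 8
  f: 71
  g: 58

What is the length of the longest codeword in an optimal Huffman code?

5

Merge the two lowest-weight nodes at each step:
combine e(8), b(12) → 20
combine 20, a(26) → 46
combine 46, c(56) → 102
combine g(58), f(71) → 129
combine d(75), 102 → 177
combine 129, 177 → 306
Maximum depth reached is 5.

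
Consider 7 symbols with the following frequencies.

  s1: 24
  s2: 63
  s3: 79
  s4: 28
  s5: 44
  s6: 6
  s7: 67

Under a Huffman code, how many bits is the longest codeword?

Merge the two lowest-weight nodes at each step:
s6(6) + s1(24) → 30
s4(28) + 30 → 58
s5(44) + 58 → 102
s2(63) + s7(67) → 130
s3(79) + 102 → 181
130 + 181 → 311
The first pair merged (s6, s1) ends up deepest, at depth 5.

5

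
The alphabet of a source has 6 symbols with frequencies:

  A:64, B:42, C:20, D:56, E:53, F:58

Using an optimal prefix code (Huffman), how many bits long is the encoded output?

757

Merge the two smallest weights repeatedly:
C(20) + B(42) → 62
E(53) + D(56) → 109
F(58) + 62 → 120
A(64) + 109 → 173
120 + 173 → 293
Each symbol's bit-cost is frequency × depth; summing gives 757 bits (equivalently 62 + 109 + 120 + 173 + 293).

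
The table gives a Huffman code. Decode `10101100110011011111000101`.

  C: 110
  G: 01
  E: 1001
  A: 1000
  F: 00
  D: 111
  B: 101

Read left to right; each codeword is recognised as soon as it completes (prefix code):
  101→B | 01→G | 1001→E | 1001→E | 101→B | 111→D | 1000→A | 101→B
Decoded message: BGEEBDAB

BGEEBDAB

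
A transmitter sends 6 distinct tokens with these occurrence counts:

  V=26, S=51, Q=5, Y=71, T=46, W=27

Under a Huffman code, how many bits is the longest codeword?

4

Merge the two lowest-weight nodes at each step:
Q(5) + V(26) → 31
W(27) + 31 → 58
T(46) + S(51) → 97
58 + Y(71) → 129
97 + 129 → 226
The rarest symbols sit at the bottom; the longest codeword is 4 bits.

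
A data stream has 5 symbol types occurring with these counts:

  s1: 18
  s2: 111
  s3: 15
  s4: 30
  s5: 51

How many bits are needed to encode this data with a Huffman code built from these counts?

Greedily combine the two least-frequent nodes:
combine s3(15), s1(18) → 33
combine s4(30), 33 → 63
combine s5(51), 63 → 114
combine s2(111), 114 → 225
The encoded length is the sum of every internal node's weight: 33 + 63 + 114 + 225 = 435 bits.

435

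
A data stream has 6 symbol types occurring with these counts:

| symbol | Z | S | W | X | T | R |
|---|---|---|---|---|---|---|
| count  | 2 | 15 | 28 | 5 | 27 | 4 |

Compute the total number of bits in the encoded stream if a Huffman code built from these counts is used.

177

Greedily combine the two least-frequent nodes:
combine Z(2), R(4) → 6
combine X(5), 6 → 11
combine 11, S(15) → 26
combine 26, T(27) → 53
combine W(28), 53 → 81
Each symbol's bit-cost is frequency × depth; summing gives 177 bits (equivalently 6 + 11 + 26 + 53 + 81).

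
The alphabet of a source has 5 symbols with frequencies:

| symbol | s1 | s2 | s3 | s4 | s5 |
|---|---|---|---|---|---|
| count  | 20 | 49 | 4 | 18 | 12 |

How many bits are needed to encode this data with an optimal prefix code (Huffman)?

207

Build the Huffman tree bottom-up:
s3(4) + s5(12) → 16
16 + s4(18) → 34
s1(20) + 34 → 54
s2(49) + 54 → 103
Total encoded bits = sum of merged weights = 16 + 34 + 54 + 103 = 207.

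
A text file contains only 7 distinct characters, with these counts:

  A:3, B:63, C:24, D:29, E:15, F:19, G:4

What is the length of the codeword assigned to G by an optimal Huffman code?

5

Repeatedly merge the two smallest:
combine A(3), G(4) → 7
combine 7, E(15) → 22
combine F(19), 22 → 41
combine C(24), D(29) → 53
combine 41, 53 → 94
combine B(63), 94 → 157
G sits 5 levels below the root, so its codeword is 5 bits.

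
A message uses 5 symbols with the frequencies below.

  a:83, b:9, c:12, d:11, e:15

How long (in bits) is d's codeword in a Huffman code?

3

Build the tree from the bottom:
combine b(9), d(11) → 20
combine c(12), e(15) → 27
combine 20, 27 → 47
combine 47, a(83) → 130
d's leaf is at depth 3, giving a 3-bit codeword.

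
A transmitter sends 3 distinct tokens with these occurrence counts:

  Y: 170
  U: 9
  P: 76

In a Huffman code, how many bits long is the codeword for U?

2

Build the tree from the bottom:
combine U(9), P(76) → 85
combine 85, Y(170) → 255
U's leaf is at depth 2, giving a 2-bit codeword.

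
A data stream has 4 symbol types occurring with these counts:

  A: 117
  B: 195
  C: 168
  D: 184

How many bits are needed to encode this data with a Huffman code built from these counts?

1328

Greedily combine the two least-frequent nodes:
combine A(117), C(168) → 285
combine D(184), B(195) → 379
combine 285, 379 → 664
Total encoded bits = sum of merged weights = 285 + 379 + 664 = 1328.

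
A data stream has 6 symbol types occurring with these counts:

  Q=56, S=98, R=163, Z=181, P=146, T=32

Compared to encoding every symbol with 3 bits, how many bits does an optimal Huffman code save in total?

402

Fixed-length: 3 bits × 676 symbols = 2028 bits.
Huffman merges:
T(32) + Q(56) → 88
88 + S(98) → 186
P(146) + R(163) → 309
Z(181) + 186 → 367
309 + 367 → 676
Huffman total = 88 + 186 + 309 + 367 + 676 = 1626 bits.
Saving = 2028 − 1626 = 402 bits.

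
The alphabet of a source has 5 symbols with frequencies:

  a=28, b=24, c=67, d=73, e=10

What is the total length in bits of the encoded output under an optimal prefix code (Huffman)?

427

Build the Huffman tree bottom-up:
e(10) + b(24) → 34
a(28) + 34 → 62
62 + c(67) → 129
d(73) + 129 → 202
Total encoded bits = sum of merged weights = 34 + 62 + 129 + 202 = 427.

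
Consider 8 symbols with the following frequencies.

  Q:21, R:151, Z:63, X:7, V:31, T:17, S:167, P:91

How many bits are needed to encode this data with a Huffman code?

Merge the two smallest weights repeatedly:
merge X(7) and T(17): 24
merge Q(21) and 24: 45
merge V(31) and 45: 76
merge Z(63) and 76: 139
merge P(91) and 139: 230
merge R(151) and S(167): 318
merge 230 and 318: 548
Total encoded bits = sum of merged weights = 24 + 45 + 76 + 139 + 230 + 318 + 548 = 1380.

1380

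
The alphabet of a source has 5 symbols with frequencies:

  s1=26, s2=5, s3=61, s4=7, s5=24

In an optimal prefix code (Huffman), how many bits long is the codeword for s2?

4

Huffman merges, smallest pair first:
merge s2(5) and s4(7): 12
merge 12 and s5(24): 36
merge s1(26) and 36: 62
merge s3(61) and 62: 123
s2's leaf is at depth 4, giving a 4-bit codeword.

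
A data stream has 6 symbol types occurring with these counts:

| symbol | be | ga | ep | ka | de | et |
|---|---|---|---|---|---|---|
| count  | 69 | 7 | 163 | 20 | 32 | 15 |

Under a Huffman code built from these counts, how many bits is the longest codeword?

5

Merge the two lowest-weight nodes at each step:
merge ga(7) and et(15): 22
merge ka(20) and 22: 42
merge de(32) and 42: 74
merge be(69) and 74: 143
merge 143 and ep(163): 306
The rarest symbols sit at the bottom; the longest codeword is 5 bits.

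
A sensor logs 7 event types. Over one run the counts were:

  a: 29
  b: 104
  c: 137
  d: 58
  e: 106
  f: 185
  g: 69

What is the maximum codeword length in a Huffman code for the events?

4

Merge the two lowest-weight nodes at each step:
a(29) + d(58) → 87
g(69) + 87 → 156
b(104) + e(106) → 210
c(137) + 156 → 293
f(185) + 210 → 395
293 + 395 → 688
The rarest symbols sit at the bottom; the longest codeword is 4 bits.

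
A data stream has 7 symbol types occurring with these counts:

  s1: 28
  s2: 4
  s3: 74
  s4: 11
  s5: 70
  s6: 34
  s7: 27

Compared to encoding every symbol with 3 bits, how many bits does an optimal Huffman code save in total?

Fixed-length: 3 bits × 248 symbols = 744 bits.
Huffman merges:
merge s2(4) and s4(11): 15
merge 15 and s7(27): 42
merge s1(28) and s6(34): 62
merge 42 and 62: 104
merge s5(70) and s3(74): 144
merge 104 and 144: 248
Huffman total = 15 + 42 + 62 + 104 + 144 + 248 = 615 bits.
Saving = 744 − 615 = 129 bits.

129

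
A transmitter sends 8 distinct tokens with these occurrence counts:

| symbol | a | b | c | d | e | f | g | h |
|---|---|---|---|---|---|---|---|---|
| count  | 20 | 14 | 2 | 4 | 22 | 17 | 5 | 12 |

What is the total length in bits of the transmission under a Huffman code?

263

Greedily combine the two least-frequent nodes:
c(2) + d(4) → 6
g(5) + 6 → 11
11 + h(12) → 23
b(14) + f(17) → 31
a(20) + e(22) → 42
23 + 31 → 54
42 + 54 → 96
The encoded length is the sum of every internal node's weight: 6 + 11 + 23 + 31 + 42 + 54 + 96 = 263 bits.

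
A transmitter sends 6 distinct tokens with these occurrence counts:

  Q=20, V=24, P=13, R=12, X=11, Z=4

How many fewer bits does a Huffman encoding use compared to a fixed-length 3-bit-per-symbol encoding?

44

Fixed-length: 3 bits × 84 symbols = 252 bits.
Huffman merges:
combine Z(4), X(11) → 15
combine R(12), P(13) → 25
combine 15, Q(20) → 35
combine V(24), 25 → 49
combine 35, 49 → 84
Huffman total = 15 + 25 + 35 + 49 + 84 = 208 bits.
Saving = 252 − 208 = 44 bits.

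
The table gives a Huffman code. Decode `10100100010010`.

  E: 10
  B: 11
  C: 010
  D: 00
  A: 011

EECDEC

Read left to right; each codeword is recognised as soon as it completes (prefix code):
  10→E | 10→E | 010→C | 00→D | 10→E | 010→C
Decoded message: EECDEC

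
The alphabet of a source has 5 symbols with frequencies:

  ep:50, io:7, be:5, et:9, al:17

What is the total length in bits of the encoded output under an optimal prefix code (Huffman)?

Build the Huffman tree bottom-up:
merge be(5) and io(7): 12
merge et(9) and 12: 21
merge al(17) and 21: 38
merge 38 and ep(50): 88
Each symbol's bit-cost is frequency × depth; summing gives 159 bits (equivalently 12 + 21 + 38 + 88).

159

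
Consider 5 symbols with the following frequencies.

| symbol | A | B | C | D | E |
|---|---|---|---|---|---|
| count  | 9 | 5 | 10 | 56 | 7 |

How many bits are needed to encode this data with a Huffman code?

Build the Huffman tree bottom-up:
merge B(5) and E(7): 12
merge A(9) and C(10): 19
merge 12 and 19: 31
merge 31 and D(56): 87
The encoded length is the sum of every internal node's weight: 12 + 19 + 31 + 87 = 149 bits.

149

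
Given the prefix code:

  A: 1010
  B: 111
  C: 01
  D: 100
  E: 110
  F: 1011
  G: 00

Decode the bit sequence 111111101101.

BBFC

Read left to right; each codeword is recognised as soon as it completes (prefix code):
  111→B | 111→B | 1011→F | 01→C
Decoded message: BBFC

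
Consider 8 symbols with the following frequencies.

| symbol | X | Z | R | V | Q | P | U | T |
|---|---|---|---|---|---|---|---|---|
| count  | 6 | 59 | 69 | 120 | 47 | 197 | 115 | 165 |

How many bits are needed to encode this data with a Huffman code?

Greedily combine the two least-frequent nodes:
X(6) + Q(47) → 53
53 + Z(59) → 112
R(69) + 112 → 181
U(115) + V(120) → 235
T(165) + 181 → 346
P(197) + 235 → 432
346 + 432 → 778
Each symbol's bit-cost is frequency × depth; summing gives 2137 bits (equivalently 53 + 112 + 181 + 235 + 346 + 432 + 778).

2137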